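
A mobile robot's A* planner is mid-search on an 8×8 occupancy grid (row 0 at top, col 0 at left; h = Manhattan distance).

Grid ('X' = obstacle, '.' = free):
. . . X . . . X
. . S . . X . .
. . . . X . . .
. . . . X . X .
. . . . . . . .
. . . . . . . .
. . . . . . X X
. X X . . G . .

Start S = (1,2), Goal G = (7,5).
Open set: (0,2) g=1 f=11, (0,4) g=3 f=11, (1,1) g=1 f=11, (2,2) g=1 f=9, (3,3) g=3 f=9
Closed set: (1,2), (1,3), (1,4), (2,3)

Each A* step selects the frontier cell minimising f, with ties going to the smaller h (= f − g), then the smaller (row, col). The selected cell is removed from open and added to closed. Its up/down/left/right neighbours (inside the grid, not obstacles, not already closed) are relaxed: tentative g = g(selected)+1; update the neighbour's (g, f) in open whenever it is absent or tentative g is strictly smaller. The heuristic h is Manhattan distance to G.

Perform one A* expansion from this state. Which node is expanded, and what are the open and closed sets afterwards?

step 1: expand (3,3) (f=9, h=6) → closed; open now [(0,2) g=1 f=11, (0,4) g=3 f=11, (1,1) g=1 f=11, (2,2) g=1 f=9, (3,2) g=4 f=11, (4,3) g=4 f=9]

expanded=(3,3); open=[(0,2) g=1 f=11, (0,4) g=3 f=11, (1,1) g=1 f=11, (2,2) g=1 f=9, (3,2) g=4 f=11, (4,3) g=4 f=9]; closed=[(1,2), (1,3), (1,4), (2,3), (3,3)]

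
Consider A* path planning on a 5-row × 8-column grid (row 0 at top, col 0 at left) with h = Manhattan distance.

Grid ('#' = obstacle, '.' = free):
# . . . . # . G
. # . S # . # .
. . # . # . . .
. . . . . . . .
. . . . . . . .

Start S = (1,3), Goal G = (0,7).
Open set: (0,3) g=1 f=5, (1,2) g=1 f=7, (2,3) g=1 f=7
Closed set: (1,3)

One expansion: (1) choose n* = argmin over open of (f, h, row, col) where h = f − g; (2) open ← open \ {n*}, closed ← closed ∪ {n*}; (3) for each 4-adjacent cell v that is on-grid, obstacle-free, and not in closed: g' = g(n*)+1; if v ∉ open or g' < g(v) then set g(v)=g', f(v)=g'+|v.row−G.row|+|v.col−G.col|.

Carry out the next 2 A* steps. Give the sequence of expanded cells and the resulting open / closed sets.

order=[(0,3) → (0,4)]; open=[(0,2) g=2 f=7, (1,2) g=1 f=7, (2,3) g=1 f=7]; closed=[(0,3), (0,4), (1,3)]

step 1: expand (0,3) (f=5, h=4) → closed; open now [(0,2) g=2 f=7, (0,4) g=2 f=5, (1,2) g=1 f=7, (2,3) g=1 f=7]
step 2: expand (0,4) (f=5, h=3) → closed; open now [(0,2) g=2 f=7, (1,2) g=1 f=7, (2,3) g=1 f=7]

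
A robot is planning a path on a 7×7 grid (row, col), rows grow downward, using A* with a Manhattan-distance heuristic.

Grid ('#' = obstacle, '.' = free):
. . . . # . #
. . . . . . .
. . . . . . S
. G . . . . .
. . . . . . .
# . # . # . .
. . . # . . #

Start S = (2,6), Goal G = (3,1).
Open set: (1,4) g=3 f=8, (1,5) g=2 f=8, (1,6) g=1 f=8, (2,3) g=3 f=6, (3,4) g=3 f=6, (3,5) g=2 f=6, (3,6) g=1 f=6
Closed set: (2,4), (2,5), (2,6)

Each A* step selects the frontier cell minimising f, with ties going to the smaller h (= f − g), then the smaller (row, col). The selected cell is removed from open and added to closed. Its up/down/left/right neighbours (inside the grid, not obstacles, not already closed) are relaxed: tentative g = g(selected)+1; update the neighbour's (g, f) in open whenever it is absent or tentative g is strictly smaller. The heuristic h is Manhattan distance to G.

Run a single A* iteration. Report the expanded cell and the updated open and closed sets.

expanded=(2,3); open=[(1,3) g=4 f=8, (1,4) g=3 f=8, (1,5) g=2 f=8, (1,6) g=1 f=8, (2,2) g=4 f=6, (3,3) g=4 f=6, (3,4) g=3 f=6, (3,5) g=2 f=6, (3,6) g=1 f=6]; closed=[(2,3), (2,4), (2,5), (2,6)]

step 1: expand (2,3) (f=6, h=3) → closed; open now [(1,3) g=4 f=8, (1,4) g=3 f=8, (1,5) g=2 f=8, (1,6) g=1 f=8, (2,2) g=4 f=6, (3,3) g=4 f=6, (3,4) g=3 f=6, (3,5) g=2 f=6, (3,6) g=1 f=6]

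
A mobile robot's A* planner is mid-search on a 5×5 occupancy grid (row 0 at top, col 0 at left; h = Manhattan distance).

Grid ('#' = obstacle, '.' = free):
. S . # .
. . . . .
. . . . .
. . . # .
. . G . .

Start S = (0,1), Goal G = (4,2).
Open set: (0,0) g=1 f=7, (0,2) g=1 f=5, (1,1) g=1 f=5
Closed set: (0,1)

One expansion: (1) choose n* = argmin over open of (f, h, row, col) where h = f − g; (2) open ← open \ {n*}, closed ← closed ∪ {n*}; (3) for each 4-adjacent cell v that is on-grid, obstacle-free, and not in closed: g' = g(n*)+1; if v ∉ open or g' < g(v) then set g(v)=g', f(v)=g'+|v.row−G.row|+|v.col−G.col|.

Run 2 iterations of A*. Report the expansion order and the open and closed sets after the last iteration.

order=[(0,2) → (1,2)]; open=[(0,0) g=1 f=7, (1,1) g=1 f=5, (1,3) g=3 f=7, (2,2) g=3 f=5]; closed=[(0,1), (0,2), (1,2)]

step 1: expand (0,2) (f=5, h=4) → closed; open now [(0,0) g=1 f=7, (1,1) g=1 f=5, (1,2) g=2 f=5]
step 2: expand (1,2) (f=5, h=3) → closed; open now [(0,0) g=1 f=7, (1,1) g=1 f=5, (1,3) g=3 f=7, (2,2) g=3 f=5]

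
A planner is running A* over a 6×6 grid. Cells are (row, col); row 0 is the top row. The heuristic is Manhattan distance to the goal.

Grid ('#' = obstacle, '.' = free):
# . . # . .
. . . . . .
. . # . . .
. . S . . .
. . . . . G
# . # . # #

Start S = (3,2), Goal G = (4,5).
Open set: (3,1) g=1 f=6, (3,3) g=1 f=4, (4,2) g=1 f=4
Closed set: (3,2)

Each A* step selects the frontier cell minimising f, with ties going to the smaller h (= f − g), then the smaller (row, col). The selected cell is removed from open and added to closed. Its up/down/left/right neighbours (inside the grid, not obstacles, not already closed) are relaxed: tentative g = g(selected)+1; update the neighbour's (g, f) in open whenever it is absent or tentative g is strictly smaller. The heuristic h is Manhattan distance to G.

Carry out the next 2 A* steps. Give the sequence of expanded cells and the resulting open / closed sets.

order=[(3,3) → (3,4)]; open=[(2,3) g=2 f=6, (2,4) g=3 f=6, (3,1) g=1 f=6, (3,5) g=3 f=4, (4,2) g=1 f=4, (4,3) g=2 f=4, (4,4) g=3 f=4]; closed=[(3,2), (3,3), (3,4)]

step 1: expand (3,3) (f=4, h=3) → closed; open now [(2,3) g=2 f=6, (3,1) g=1 f=6, (3,4) g=2 f=4, (4,2) g=1 f=4, (4,3) g=2 f=4]
step 2: expand (3,4) (f=4, h=2) → closed; open now [(2,3) g=2 f=6, (2,4) g=3 f=6, (3,1) g=1 f=6, (3,5) g=3 f=4, (4,2) g=1 f=4, (4,3) g=2 f=4, (4,4) g=3 f=4]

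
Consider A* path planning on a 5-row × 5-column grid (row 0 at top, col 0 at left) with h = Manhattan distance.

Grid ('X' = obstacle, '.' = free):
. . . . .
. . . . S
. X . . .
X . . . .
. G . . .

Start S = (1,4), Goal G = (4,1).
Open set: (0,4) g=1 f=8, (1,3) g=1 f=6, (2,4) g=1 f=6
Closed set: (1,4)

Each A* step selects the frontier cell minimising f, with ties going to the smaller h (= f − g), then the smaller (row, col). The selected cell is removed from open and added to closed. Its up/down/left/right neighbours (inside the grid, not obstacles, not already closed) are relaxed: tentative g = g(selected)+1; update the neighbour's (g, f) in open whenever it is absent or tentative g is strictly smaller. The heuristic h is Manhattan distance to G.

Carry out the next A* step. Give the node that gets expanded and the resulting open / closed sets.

step 1: expand (1,3) (f=6, h=5) → closed; open now [(0,3) g=2 f=8, (0,4) g=1 f=8, (1,2) g=2 f=6, (2,3) g=2 f=6, (2,4) g=1 f=6]

expanded=(1,3); open=[(0,3) g=2 f=8, (0,4) g=1 f=8, (1,2) g=2 f=6, (2,3) g=2 f=6, (2,4) g=1 f=6]; closed=[(1,3), (1,4)]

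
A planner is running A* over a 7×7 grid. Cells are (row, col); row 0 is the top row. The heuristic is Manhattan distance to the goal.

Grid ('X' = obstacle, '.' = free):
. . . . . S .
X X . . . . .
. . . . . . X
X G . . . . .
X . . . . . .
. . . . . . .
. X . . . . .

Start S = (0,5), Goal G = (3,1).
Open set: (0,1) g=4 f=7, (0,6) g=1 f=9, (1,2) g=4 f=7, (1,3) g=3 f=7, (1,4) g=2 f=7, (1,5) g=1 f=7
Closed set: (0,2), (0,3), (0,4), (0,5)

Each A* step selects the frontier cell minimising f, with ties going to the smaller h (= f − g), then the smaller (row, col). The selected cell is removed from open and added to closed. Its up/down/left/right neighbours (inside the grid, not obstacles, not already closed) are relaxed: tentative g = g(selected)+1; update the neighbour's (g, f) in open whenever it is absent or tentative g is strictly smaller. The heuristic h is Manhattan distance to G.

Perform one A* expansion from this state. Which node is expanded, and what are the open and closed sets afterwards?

expanded=(0,1); open=[(0,0) g=5 f=9, (0,6) g=1 f=9, (1,2) g=4 f=7, (1,3) g=3 f=7, (1,4) g=2 f=7, (1,5) g=1 f=7]; closed=[(0,1), (0,2), (0,3), (0,4), (0,5)]

step 1: expand (0,1) (f=7, h=3) → closed; open now [(0,0) g=5 f=9, (0,6) g=1 f=9, (1,2) g=4 f=7, (1,3) g=3 f=7, (1,4) g=2 f=7, (1,5) g=1 f=7]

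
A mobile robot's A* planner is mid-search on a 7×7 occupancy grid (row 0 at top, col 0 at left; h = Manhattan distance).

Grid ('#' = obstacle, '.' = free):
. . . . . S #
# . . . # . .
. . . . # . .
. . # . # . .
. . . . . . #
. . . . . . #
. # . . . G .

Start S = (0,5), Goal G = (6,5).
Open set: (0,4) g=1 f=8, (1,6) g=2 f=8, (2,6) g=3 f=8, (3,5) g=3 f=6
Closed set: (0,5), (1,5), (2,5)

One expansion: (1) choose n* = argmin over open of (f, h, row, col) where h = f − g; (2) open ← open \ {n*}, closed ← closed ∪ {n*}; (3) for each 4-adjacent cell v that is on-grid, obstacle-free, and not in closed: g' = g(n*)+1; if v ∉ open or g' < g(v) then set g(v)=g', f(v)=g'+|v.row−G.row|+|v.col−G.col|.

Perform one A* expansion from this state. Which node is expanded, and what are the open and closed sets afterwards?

expanded=(3,5); open=[(0,4) g=1 f=8, (1,6) g=2 f=8, (2,6) g=3 f=8, (3,6) g=4 f=8, (4,5) g=4 f=6]; closed=[(0,5), (1,5), (2,5), (3,5)]

step 1: expand (3,5) (f=6, h=3) → closed; open now [(0,4) g=1 f=8, (1,6) g=2 f=8, (2,6) g=3 f=8, (3,6) g=4 f=8, (4,5) g=4 f=6]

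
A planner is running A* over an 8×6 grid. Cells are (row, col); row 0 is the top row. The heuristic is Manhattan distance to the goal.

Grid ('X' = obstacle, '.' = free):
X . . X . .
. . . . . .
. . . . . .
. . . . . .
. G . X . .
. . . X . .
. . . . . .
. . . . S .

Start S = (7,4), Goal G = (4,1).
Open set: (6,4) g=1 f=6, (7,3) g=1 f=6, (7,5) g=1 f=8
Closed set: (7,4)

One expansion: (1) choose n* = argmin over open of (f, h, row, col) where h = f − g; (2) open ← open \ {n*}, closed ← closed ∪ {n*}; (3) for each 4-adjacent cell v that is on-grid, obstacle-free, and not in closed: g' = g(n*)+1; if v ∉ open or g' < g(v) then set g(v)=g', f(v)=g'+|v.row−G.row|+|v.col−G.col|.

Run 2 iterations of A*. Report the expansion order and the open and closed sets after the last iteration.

step 1: expand (6,4) (f=6, h=5) → closed; open now [(5,4) g=2 f=6, (6,3) g=2 f=6, (6,5) g=2 f=8, (7,3) g=1 f=6, (7,5) g=1 f=8]
step 2: expand (5,4) (f=6, h=4) → closed; open now [(4,4) g=3 f=6, (5,5) g=3 f=8, (6,3) g=2 f=6, (6,5) g=2 f=8, (7,3) g=1 f=6, (7,5) g=1 f=8]

order=[(6,4) → (5,4)]; open=[(4,4) g=3 f=6, (5,5) g=3 f=8, (6,3) g=2 f=6, (6,5) g=2 f=8, (7,3) g=1 f=6, (7,5) g=1 f=8]; closed=[(5,4), (6,4), (7,4)]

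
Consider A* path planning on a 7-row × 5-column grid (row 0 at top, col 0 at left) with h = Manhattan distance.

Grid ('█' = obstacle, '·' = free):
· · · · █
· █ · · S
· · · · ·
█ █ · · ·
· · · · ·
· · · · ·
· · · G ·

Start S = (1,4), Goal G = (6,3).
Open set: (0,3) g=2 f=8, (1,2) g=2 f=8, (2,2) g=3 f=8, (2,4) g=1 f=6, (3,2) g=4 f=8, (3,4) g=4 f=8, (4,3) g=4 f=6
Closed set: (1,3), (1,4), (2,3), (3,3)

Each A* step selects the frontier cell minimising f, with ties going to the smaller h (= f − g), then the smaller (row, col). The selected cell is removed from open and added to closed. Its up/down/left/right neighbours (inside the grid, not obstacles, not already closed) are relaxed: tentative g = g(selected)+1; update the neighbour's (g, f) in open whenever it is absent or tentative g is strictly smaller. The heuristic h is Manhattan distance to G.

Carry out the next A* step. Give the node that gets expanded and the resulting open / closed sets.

expanded=(4,3); open=[(0,3) g=2 f=8, (1,2) g=2 f=8, (2,2) g=3 f=8, (2,4) g=1 f=6, (3,2) g=4 f=8, (3,4) g=4 f=8, (4,2) g=5 f=8, (4,4) g=5 f=8, (5,3) g=5 f=6]; closed=[(1,3), (1,4), (2,3), (3,3), (4,3)]

step 1: expand (4,3) (f=6, h=2) → closed; open now [(0,3) g=2 f=8, (1,2) g=2 f=8, (2,2) g=3 f=8, (2,4) g=1 f=6, (3,2) g=4 f=8, (3,4) g=4 f=8, (4,2) g=5 f=8, (4,4) g=5 f=8, (5,3) g=5 f=6]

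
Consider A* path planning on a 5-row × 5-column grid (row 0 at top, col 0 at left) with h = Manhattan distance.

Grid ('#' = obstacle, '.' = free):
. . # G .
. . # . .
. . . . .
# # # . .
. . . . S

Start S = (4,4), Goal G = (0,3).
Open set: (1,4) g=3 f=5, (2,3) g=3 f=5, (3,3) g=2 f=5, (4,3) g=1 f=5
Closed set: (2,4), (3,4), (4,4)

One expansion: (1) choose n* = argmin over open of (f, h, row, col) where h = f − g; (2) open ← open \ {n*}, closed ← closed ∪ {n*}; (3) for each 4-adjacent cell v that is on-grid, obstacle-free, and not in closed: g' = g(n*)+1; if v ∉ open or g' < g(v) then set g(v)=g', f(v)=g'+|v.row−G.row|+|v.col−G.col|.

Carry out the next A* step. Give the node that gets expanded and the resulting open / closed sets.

expanded=(1,4); open=[(0,4) g=4 f=5, (1,3) g=4 f=5, (2,3) g=3 f=5, (3,3) g=2 f=5, (4,3) g=1 f=5]; closed=[(1,4), (2,4), (3,4), (4,4)]

step 1: expand (1,4) (f=5, h=2) → closed; open now [(0,4) g=4 f=5, (1,3) g=4 f=5, (2,3) g=3 f=5, (3,3) g=2 f=5, (4,3) g=1 f=5]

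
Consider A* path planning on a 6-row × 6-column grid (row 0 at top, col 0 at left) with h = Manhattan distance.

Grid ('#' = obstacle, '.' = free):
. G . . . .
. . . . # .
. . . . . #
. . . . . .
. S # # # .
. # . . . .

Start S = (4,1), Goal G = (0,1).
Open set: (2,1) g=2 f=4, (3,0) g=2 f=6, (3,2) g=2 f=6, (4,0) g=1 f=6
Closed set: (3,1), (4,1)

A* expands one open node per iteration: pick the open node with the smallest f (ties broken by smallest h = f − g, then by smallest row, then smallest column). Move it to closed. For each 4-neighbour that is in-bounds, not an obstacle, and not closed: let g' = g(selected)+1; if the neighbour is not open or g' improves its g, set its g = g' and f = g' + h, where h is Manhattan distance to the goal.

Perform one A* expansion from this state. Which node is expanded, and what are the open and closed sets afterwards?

step 1: expand (2,1) (f=4, h=2) → closed; open now [(1,1) g=3 f=4, (2,0) g=3 f=6, (2,2) g=3 f=6, (3,0) g=2 f=6, (3,2) g=2 f=6, (4,0) g=1 f=6]

expanded=(2,1); open=[(1,1) g=3 f=4, (2,0) g=3 f=6, (2,2) g=3 f=6, (3,0) g=2 f=6, (3,2) g=2 f=6, (4,0) g=1 f=6]; closed=[(2,1), (3,1), (4,1)]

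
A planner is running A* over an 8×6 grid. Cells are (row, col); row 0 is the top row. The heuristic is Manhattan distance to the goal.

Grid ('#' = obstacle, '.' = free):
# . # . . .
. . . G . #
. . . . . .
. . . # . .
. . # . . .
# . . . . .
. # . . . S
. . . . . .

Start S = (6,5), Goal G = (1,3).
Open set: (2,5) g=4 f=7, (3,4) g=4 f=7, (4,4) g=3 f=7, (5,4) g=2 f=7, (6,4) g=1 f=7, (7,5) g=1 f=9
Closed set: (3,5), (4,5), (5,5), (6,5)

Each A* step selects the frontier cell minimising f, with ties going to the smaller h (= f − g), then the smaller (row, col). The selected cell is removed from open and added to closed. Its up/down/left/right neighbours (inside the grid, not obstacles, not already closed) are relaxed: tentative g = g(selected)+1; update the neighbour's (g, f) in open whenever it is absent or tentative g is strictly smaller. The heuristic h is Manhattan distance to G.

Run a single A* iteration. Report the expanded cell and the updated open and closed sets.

step 1: expand (2,5) (f=7, h=3) → closed; open now [(2,4) g=5 f=7, (3,4) g=4 f=7, (4,4) g=3 f=7, (5,4) g=2 f=7, (6,4) g=1 f=7, (7,5) g=1 f=9]

expanded=(2,5); open=[(2,4) g=5 f=7, (3,4) g=4 f=7, (4,4) g=3 f=7, (5,4) g=2 f=7, (6,4) g=1 f=7, (7,5) g=1 f=9]; closed=[(2,5), (3,5), (4,5), (5,5), (6,5)]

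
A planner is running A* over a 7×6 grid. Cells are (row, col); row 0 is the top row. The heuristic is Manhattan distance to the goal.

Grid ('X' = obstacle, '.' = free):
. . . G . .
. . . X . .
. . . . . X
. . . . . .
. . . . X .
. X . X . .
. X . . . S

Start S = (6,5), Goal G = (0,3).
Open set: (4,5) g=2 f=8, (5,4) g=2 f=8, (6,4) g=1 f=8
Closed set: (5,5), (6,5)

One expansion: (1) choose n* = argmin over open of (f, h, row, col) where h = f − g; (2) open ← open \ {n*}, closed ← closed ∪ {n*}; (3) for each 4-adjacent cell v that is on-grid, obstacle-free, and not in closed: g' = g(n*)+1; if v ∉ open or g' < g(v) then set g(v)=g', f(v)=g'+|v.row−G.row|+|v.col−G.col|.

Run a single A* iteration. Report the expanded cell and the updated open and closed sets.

expanded=(4,5); open=[(3,5) g=3 f=8, (5,4) g=2 f=8, (6,4) g=1 f=8]; closed=[(4,5), (5,5), (6,5)]

step 1: expand (4,5) (f=8, h=6) → closed; open now [(3,5) g=3 f=8, (5,4) g=2 f=8, (6,4) g=1 f=8]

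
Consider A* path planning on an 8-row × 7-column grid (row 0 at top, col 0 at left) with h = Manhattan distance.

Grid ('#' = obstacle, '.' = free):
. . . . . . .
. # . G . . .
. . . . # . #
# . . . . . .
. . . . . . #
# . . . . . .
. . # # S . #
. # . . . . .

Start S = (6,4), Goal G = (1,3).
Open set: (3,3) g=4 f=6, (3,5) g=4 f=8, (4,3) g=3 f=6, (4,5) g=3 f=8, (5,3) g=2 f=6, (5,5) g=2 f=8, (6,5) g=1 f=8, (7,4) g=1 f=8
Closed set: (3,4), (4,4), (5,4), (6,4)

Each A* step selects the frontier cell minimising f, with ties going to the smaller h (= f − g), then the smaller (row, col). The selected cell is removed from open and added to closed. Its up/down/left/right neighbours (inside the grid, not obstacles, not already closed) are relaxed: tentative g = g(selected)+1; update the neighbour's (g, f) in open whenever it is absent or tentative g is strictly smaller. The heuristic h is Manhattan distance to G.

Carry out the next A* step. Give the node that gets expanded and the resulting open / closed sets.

expanded=(3,3); open=[(2,3) g=5 f=6, (3,2) g=5 f=8, (3,5) g=4 f=8, (4,3) g=3 f=6, (4,5) g=3 f=8, (5,3) g=2 f=6, (5,5) g=2 f=8, (6,5) g=1 f=8, (7,4) g=1 f=8]; closed=[(3,3), (3,4), (4,4), (5,4), (6,4)]

step 1: expand (3,3) (f=6, h=2) → closed; open now [(2,3) g=5 f=6, (3,2) g=5 f=8, (3,5) g=4 f=8, (4,3) g=3 f=6, (4,5) g=3 f=8, (5,3) g=2 f=6, (5,5) g=2 f=8, (6,5) g=1 f=8, (7,4) g=1 f=8]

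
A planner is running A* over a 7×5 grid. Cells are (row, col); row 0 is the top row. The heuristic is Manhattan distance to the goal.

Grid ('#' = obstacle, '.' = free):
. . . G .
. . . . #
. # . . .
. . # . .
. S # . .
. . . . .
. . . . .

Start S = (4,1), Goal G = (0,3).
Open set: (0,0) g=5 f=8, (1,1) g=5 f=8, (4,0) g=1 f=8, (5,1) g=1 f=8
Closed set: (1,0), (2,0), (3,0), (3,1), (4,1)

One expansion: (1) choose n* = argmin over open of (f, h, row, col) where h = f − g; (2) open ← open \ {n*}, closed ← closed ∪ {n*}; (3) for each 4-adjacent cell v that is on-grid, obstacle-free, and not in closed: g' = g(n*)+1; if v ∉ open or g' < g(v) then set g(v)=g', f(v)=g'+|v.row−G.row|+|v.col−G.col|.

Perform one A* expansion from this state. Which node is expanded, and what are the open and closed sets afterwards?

expanded=(0,0); open=[(0,1) g=6 f=8, (1,1) g=5 f=8, (4,0) g=1 f=8, (5,1) g=1 f=8]; closed=[(0,0), (1,0), (2,0), (3,0), (3,1), (4,1)]

step 1: expand (0,0) (f=8, h=3) → closed; open now [(0,1) g=6 f=8, (1,1) g=5 f=8, (4,0) g=1 f=8, (5,1) g=1 f=8]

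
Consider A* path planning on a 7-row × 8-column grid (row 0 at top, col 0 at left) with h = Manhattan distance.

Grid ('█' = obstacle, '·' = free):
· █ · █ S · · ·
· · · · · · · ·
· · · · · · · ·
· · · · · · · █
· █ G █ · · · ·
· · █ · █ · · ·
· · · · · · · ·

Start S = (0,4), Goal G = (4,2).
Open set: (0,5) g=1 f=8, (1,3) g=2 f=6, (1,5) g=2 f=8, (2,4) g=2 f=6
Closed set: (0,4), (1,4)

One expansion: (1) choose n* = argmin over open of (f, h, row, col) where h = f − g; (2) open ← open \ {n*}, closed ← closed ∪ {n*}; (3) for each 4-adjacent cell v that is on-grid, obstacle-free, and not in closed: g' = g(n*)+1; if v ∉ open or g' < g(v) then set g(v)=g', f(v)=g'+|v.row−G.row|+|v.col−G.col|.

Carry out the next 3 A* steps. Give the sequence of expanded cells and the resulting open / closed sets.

order=[(1,3) → (1,2) → (2,2)]; open=[(0,2) g=4 f=8, (0,5) g=1 f=8, (1,1) g=4 f=8, (1,5) g=2 f=8, (2,1) g=5 f=8, (2,3) g=3 f=6, (2,4) g=2 f=6, (3,2) g=5 f=6]; closed=[(0,4), (1,2), (1,3), (1,4), (2,2)]

step 1: expand (1,3) (f=6, h=4) → closed; open now [(0,5) g=1 f=8, (1,2) g=3 f=6, (1,5) g=2 f=8, (2,3) g=3 f=6, (2,4) g=2 f=6]
step 2: expand (1,2) (f=6, h=3) → closed; open now [(0,2) g=4 f=8, (0,5) g=1 f=8, (1,1) g=4 f=8, (1,5) g=2 f=8, (2,2) g=4 f=6, (2,3) g=3 f=6, (2,4) g=2 f=6]
step 3: expand (2,2) (f=6, h=2) → closed; open now [(0,2) g=4 f=8, (0,5) g=1 f=8, (1,1) g=4 f=8, (1,5) g=2 f=8, (2,1) g=5 f=8, (2,3) g=3 f=6, (2,4) g=2 f=6, (3,2) g=5 f=6]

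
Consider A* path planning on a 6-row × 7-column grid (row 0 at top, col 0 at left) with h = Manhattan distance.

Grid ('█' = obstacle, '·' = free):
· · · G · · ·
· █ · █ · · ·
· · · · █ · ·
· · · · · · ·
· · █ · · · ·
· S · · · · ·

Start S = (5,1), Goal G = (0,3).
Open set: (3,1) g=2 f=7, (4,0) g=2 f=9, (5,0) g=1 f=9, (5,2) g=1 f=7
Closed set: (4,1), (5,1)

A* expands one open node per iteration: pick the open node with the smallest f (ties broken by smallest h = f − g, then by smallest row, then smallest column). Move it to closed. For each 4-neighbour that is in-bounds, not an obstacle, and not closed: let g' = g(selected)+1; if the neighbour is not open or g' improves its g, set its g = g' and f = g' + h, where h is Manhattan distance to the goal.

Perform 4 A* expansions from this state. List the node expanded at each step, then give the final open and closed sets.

order=[(3,1) → (2,1) → (2,2) → (1,2)]; open=[(0,2) g=6 f=7, (2,0) g=4 f=9, (2,3) g=5 f=7, (3,0) g=3 f=9, (3,2) g=3 f=7, (4,0) g=2 f=9, (5,0) g=1 f=9, (5,2) g=1 f=7]; closed=[(1,2), (2,1), (2,2), (3,1), (4,1), (5,1)]

step 1: expand (3,1) (f=7, h=5) → closed; open now [(2,1) g=3 f=7, (3,0) g=3 f=9, (3,2) g=3 f=7, (4,0) g=2 f=9, (5,0) g=1 f=9, (5,2) g=1 f=7]
step 2: expand (2,1) (f=7, h=4) → closed; open now [(2,0) g=4 f=9, (2,2) g=4 f=7, (3,0) g=3 f=9, (3,2) g=3 f=7, (4,0) g=2 f=9, (5,0) g=1 f=9, (5,2) g=1 f=7]
step 3: expand (2,2) (f=7, h=3) → closed; open now [(1,2) g=5 f=7, (2,0) g=4 f=9, (2,3) g=5 f=7, (3,0) g=3 f=9, (3,2) g=3 f=7, (4,0) g=2 f=9, (5,0) g=1 f=9, (5,2) g=1 f=7]
step 4: expand (1,2) (f=7, h=2) → closed; open now [(0,2) g=6 f=7, (2,0) g=4 f=9, (2,3) g=5 f=7, (3,0) g=3 f=9, (3,2) g=3 f=7, (4,0) g=2 f=9, (5,0) g=1 f=9, (5,2) g=1 f=7]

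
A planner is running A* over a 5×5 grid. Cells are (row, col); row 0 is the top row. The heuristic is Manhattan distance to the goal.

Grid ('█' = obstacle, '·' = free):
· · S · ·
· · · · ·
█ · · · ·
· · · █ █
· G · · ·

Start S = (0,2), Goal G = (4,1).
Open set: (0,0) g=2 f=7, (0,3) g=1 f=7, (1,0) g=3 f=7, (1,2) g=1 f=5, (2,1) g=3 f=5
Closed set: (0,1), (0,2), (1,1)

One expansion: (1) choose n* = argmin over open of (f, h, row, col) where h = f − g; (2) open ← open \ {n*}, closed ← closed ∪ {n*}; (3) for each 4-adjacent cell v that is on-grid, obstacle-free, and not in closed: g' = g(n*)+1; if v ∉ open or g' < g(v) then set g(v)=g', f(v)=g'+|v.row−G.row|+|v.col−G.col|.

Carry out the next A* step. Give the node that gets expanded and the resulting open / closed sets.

expanded=(2,1); open=[(0,0) g=2 f=7, (0,3) g=1 f=7, (1,0) g=3 f=7, (1,2) g=1 f=5, (2,2) g=4 f=7, (3,1) g=4 f=5]; closed=[(0,1), (0,2), (1,1), (2,1)]

step 1: expand (2,1) (f=5, h=2) → closed; open now [(0,0) g=2 f=7, (0,3) g=1 f=7, (1,0) g=3 f=7, (1,2) g=1 f=5, (2,2) g=4 f=7, (3,1) g=4 f=5]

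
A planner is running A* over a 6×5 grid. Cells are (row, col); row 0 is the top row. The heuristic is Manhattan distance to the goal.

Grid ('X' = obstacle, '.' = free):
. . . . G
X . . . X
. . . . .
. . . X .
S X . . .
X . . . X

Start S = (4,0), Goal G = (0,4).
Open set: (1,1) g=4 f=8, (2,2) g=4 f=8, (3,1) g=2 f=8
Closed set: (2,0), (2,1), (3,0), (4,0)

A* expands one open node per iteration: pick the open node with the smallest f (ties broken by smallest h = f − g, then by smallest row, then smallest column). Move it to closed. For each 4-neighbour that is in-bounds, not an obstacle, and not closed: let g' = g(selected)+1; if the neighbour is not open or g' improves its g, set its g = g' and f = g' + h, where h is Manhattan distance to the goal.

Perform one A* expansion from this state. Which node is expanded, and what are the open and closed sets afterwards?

step 1: expand (1,1) (f=8, h=4) → closed; open now [(0,1) g=5 f=8, (1,2) g=5 f=8, (2,2) g=4 f=8, (3,1) g=2 f=8]

expanded=(1,1); open=[(0,1) g=5 f=8, (1,2) g=5 f=8, (2,2) g=4 f=8, (3,1) g=2 f=8]; closed=[(1,1), (2,0), (2,1), (3,0), (4,0)]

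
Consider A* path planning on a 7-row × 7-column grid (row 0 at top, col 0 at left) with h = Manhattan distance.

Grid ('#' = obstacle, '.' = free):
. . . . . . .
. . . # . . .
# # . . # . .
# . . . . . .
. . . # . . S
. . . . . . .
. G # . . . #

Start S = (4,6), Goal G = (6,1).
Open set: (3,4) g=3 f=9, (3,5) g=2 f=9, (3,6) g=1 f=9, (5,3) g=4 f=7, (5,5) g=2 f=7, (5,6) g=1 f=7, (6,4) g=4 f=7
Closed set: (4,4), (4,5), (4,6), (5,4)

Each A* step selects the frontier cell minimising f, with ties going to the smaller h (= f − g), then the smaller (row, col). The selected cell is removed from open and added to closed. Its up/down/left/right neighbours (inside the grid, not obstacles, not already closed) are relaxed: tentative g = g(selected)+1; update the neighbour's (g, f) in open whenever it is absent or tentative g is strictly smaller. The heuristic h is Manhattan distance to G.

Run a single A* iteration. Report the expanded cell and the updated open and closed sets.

step 1: expand (5,3) (f=7, h=3) → closed; open now [(3,4) g=3 f=9, (3,5) g=2 f=9, (3,6) g=1 f=9, (5,2) g=5 f=7, (5,5) g=2 f=7, (5,6) g=1 f=7, (6,3) g=5 f=7, (6,4) g=4 f=7]

expanded=(5,3); open=[(3,4) g=3 f=9, (3,5) g=2 f=9, (3,6) g=1 f=9, (5,2) g=5 f=7, (5,5) g=2 f=7, (5,6) g=1 f=7, (6,3) g=5 f=7, (6,4) g=4 f=7]; closed=[(4,4), (4,5), (4,6), (5,3), (5,4)]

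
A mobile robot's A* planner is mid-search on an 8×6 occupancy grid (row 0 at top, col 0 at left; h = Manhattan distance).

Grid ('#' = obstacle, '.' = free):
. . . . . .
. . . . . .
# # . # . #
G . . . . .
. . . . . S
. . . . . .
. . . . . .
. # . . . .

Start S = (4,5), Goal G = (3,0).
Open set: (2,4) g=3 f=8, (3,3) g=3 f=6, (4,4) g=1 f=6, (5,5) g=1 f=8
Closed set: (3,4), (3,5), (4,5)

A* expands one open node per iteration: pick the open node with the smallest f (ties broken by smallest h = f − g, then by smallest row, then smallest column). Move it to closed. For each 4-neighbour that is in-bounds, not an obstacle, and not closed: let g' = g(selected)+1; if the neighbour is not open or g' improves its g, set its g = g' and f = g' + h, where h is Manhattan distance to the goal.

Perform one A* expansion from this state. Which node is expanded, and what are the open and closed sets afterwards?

step 1: expand (3,3) (f=6, h=3) → closed; open now [(2,4) g=3 f=8, (3,2) g=4 f=6, (4,3) g=4 f=8, (4,4) g=1 f=6, (5,5) g=1 f=8]

expanded=(3,3); open=[(2,4) g=3 f=8, (3,2) g=4 f=6, (4,3) g=4 f=8, (4,4) g=1 f=6, (5,5) g=1 f=8]; closed=[(3,3), (3,4), (3,5), (4,5)]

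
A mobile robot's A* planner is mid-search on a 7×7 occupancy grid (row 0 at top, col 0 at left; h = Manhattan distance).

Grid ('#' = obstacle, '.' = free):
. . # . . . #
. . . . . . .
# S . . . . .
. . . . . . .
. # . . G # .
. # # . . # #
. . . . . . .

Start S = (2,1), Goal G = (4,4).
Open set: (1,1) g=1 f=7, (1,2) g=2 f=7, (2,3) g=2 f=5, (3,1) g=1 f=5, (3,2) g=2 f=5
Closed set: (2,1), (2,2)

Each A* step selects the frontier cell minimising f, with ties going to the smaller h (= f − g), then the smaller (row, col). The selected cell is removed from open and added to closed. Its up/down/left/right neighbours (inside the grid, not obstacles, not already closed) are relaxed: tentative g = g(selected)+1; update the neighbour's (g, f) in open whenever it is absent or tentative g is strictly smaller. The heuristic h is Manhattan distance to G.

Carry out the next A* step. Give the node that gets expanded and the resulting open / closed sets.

expanded=(2,3); open=[(1,1) g=1 f=7, (1,2) g=2 f=7, (1,3) g=3 f=7, (2,4) g=3 f=5, (3,1) g=1 f=5, (3,2) g=2 f=5, (3,3) g=3 f=5]; closed=[(2,1), (2,2), (2,3)]

step 1: expand (2,3) (f=5, h=3) → closed; open now [(1,1) g=1 f=7, (1,2) g=2 f=7, (1,3) g=3 f=7, (2,4) g=3 f=5, (3,1) g=1 f=5, (3,2) g=2 f=5, (3,3) g=3 f=5]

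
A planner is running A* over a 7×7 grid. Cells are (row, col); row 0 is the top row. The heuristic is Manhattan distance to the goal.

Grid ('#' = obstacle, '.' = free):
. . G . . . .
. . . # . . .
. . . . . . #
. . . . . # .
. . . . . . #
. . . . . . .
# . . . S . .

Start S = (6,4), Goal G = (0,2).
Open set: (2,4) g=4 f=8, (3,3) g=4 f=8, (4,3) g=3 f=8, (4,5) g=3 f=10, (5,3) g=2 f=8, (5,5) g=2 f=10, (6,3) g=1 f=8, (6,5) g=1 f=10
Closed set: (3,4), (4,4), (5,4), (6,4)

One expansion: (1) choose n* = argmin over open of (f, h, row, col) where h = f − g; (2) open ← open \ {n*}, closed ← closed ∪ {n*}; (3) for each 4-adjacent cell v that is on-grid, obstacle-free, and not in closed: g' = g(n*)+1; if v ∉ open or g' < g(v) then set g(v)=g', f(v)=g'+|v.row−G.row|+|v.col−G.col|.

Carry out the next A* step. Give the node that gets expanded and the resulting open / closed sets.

step 1: expand (2,4) (f=8, h=4) → closed; open now [(1,4) g=5 f=8, (2,3) g=5 f=8, (2,5) g=5 f=10, (3,3) g=4 f=8, (4,3) g=3 f=8, (4,5) g=3 f=10, (5,3) g=2 f=8, (5,5) g=2 f=10, (6,3) g=1 f=8, (6,5) g=1 f=10]

expanded=(2,4); open=[(1,4) g=5 f=8, (2,3) g=5 f=8, (2,5) g=5 f=10, (3,3) g=4 f=8, (4,3) g=3 f=8, (4,5) g=3 f=10, (5,3) g=2 f=8, (5,5) g=2 f=10, (6,3) g=1 f=8, (6,5) g=1 f=10]; closed=[(2,4), (3,4), (4,4), (5,4), (6,4)]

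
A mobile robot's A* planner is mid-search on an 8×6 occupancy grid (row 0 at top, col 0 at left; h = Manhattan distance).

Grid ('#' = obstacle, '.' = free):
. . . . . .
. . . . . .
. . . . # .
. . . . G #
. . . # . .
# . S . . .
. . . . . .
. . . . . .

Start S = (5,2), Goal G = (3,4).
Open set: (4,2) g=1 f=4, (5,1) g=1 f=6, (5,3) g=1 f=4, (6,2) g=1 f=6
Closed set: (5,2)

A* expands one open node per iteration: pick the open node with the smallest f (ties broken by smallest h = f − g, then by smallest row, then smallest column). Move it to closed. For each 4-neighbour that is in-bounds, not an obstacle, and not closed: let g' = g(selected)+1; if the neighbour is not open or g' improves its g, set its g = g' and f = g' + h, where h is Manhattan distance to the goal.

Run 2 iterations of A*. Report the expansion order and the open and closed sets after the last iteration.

order=[(4,2) → (3,2)]; open=[(2,2) g=3 f=6, (3,1) g=3 f=6, (3,3) g=3 f=4, (4,1) g=2 f=6, (5,1) g=1 f=6, (5,3) g=1 f=4, (6,2) g=1 f=6]; closed=[(3,2), (4,2), (5,2)]

step 1: expand (4,2) (f=4, h=3) → closed; open now [(3,2) g=2 f=4, (4,1) g=2 f=6, (5,1) g=1 f=6, (5,3) g=1 f=4, (6,2) g=1 f=6]
step 2: expand (3,2) (f=4, h=2) → closed; open now [(2,2) g=3 f=6, (3,1) g=3 f=6, (3,3) g=3 f=4, (4,1) g=2 f=6, (5,1) g=1 f=6, (5,3) g=1 f=4, (6,2) g=1 f=6]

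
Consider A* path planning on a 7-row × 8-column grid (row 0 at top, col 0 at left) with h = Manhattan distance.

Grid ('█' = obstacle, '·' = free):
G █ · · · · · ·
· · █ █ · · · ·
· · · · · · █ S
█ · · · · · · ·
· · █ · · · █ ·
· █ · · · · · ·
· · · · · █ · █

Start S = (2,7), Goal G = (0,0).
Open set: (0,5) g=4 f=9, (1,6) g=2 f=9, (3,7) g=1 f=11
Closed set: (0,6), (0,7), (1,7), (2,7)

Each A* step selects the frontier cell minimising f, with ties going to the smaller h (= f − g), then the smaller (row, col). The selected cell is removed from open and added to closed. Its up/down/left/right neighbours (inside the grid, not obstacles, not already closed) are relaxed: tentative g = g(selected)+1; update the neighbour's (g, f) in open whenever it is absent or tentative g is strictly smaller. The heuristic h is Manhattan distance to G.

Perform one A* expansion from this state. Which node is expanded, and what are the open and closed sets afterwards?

expanded=(0,5); open=[(0,4) g=5 f=9, (1,5) g=5 f=11, (1,6) g=2 f=9, (3,7) g=1 f=11]; closed=[(0,5), (0,6), (0,7), (1,7), (2,7)]

step 1: expand (0,5) (f=9, h=5) → closed; open now [(0,4) g=5 f=9, (1,5) g=5 f=11, (1,6) g=2 f=9, (3,7) g=1 f=11]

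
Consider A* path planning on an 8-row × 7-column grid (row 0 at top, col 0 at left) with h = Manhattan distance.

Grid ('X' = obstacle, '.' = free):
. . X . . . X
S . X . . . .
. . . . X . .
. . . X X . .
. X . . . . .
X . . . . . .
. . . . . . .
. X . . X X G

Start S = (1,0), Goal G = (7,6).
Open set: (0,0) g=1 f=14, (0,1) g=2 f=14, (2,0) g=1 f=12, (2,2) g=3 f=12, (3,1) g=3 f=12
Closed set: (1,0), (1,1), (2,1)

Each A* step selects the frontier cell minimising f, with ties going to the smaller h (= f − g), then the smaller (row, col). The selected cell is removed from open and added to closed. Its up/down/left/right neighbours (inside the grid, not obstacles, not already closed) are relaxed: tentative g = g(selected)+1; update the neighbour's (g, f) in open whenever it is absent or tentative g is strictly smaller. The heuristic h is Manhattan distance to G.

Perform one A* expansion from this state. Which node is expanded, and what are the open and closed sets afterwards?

expanded=(2,2); open=[(0,0) g=1 f=14, (0,1) g=2 f=14, (2,0) g=1 f=12, (2,3) g=4 f=12, (3,1) g=3 f=12, (3,2) g=4 f=12]; closed=[(1,0), (1,1), (2,1), (2,2)]

step 1: expand (2,2) (f=12, h=9) → closed; open now [(0,0) g=1 f=14, (0,1) g=2 f=14, (2,0) g=1 f=12, (2,3) g=4 f=12, (3,1) g=3 f=12, (3,2) g=4 f=12]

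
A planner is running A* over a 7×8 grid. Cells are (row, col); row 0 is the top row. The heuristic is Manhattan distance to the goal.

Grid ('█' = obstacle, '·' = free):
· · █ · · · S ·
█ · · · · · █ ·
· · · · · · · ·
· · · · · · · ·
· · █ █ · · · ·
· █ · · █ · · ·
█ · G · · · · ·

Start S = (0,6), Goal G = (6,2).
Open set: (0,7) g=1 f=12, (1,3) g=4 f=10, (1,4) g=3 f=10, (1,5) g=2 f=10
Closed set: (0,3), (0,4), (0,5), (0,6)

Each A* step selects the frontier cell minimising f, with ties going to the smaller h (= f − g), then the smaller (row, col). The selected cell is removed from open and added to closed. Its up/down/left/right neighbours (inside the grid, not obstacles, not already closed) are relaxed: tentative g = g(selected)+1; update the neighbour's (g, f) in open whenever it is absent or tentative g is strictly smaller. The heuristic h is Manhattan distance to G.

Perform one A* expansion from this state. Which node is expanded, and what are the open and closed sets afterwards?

step 1: expand (1,3) (f=10, h=6) → closed; open now [(0,7) g=1 f=12, (1,2) g=5 f=10, (1,4) g=3 f=10, (1,5) g=2 f=10, (2,3) g=5 f=10]

expanded=(1,3); open=[(0,7) g=1 f=12, (1,2) g=5 f=10, (1,4) g=3 f=10, (1,5) g=2 f=10, (2,3) g=5 f=10]; closed=[(0,3), (0,4), (0,5), (0,6), (1,3)]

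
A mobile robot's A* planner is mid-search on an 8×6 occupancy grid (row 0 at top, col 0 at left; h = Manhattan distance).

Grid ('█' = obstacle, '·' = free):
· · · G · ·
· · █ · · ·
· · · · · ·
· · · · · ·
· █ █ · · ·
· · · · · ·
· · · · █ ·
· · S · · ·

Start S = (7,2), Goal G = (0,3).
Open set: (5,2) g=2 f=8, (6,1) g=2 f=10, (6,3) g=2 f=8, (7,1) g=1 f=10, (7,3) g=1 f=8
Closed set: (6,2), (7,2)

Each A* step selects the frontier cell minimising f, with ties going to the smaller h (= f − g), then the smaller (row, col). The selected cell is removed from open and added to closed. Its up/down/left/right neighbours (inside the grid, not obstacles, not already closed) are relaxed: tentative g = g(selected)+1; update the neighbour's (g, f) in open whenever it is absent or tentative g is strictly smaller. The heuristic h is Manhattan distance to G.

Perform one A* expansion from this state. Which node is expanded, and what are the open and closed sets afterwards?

expanded=(5,2); open=[(5,1) g=3 f=10, (5,3) g=3 f=8, (6,1) g=2 f=10, (6,3) g=2 f=8, (7,1) g=1 f=10, (7,3) g=1 f=8]; closed=[(5,2), (6,2), (7,2)]

step 1: expand (5,2) (f=8, h=6) → closed; open now [(5,1) g=3 f=10, (5,3) g=3 f=8, (6,1) g=2 f=10, (6,3) g=2 f=8, (7,1) g=1 f=10, (7,3) g=1 f=8]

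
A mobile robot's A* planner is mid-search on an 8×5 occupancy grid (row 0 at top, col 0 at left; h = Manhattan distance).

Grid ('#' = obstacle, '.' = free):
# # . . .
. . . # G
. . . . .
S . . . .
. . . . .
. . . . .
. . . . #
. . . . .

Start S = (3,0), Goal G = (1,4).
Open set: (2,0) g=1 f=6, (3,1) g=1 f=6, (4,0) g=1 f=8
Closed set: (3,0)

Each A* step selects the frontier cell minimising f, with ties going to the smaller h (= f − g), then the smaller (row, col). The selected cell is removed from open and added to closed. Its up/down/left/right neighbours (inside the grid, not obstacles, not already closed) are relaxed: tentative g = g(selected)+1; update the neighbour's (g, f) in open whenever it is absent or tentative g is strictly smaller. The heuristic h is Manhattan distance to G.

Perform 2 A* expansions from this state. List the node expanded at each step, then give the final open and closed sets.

step 1: expand (2,0) (f=6, h=5) → closed; open now [(1,0) g=2 f=6, (2,1) g=2 f=6, (3,1) g=1 f=6, (4,0) g=1 f=8]
step 2: expand (1,0) (f=6, h=4) → closed; open now [(1,1) g=3 f=6, (2,1) g=2 f=6, (3,1) g=1 f=6, (4,0) g=1 f=8]

order=[(2,0) → (1,0)]; open=[(1,1) g=3 f=6, (2,1) g=2 f=6, (3,1) g=1 f=6, (4,0) g=1 f=8]; closed=[(1,0), (2,0), (3,0)]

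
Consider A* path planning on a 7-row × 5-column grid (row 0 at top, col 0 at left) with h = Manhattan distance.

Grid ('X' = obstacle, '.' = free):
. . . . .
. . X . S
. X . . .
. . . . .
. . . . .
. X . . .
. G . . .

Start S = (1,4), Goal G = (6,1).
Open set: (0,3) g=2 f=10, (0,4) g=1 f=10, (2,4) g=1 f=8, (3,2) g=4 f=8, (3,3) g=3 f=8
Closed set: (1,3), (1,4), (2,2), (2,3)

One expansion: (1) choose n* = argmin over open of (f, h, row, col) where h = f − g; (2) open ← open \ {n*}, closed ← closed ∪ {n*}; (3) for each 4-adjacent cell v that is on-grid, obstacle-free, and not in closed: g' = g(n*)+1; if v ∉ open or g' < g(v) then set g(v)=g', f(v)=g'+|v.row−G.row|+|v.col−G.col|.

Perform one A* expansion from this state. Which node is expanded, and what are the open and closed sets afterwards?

expanded=(3,2); open=[(0,3) g=2 f=10, (0,4) g=1 f=10, (2,4) g=1 f=8, (3,1) g=5 f=8, (3,3) g=3 f=8, (4,2) g=5 f=8]; closed=[(1,3), (1,4), (2,2), (2,3), (3,2)]

step 1: expand (3,2) (f=8, h=4) → closed; open now [(0,3) g=2 f=10, (0,4) g=1 f=10, (2,4) g=1 f=8, (3,1) g=5 f=8, (3,3) g=3 f=8, (4,2) g=5 f=8]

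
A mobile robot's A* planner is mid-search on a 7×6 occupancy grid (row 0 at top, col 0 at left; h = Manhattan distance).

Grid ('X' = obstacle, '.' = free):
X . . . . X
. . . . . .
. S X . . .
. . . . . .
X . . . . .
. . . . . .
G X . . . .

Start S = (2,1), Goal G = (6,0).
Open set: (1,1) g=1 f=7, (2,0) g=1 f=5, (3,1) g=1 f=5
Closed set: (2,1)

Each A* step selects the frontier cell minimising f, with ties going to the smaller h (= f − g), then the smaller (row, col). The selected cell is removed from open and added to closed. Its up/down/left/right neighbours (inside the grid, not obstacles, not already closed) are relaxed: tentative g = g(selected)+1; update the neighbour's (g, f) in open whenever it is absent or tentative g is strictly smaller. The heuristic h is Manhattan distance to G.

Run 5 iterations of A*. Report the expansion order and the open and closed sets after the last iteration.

step 1: expand (2,0) (f=5, h=4) → closed; open now [(1,0) g=2 f=7, (1,1) g=1 f=7, (3,0) g=2 f=5, (3,1) g=1 f=5]
step 2: expand (3,0) (f=5, h=3) → closed; open now [(1,0) g=2 f=7, (1,1) g=1 f=7, (3,1) g=1 f=5]
step 3: expand (3,1) (f=5, h=4) → closed; open now [(1,0) g=2 f=7, (1,1) g=1 f=7, (3,2) g=2 f=7, (4,1) g=2 f=5]
step 4: expand (4,1) (f=5, h=3) → closed; open now [(1,0) g=2 f=7, (1,1) g=1 f=7, (3,2) g=2 f=7, (4,2) g=3 f=7, (5,1) g=3 f=5]
step 5: expand (5,1) (f=5, h=2) → closed; open now [(1,0) g=2 f=7, (1,1) g=1 f=7, (3,2) g=2 f=7, (4,2) g=3 f=7, (5,0) g=4 f=5, (5,2) g=4 f=7]

order=[(2,0) → (3,0) → (3,1) → (4,1) → (5,1)]; open=[(1,0) g=2 f=7, (1,1) g=1 f=7, (3,2) g=2 f=7, (4,2) g=3 f=7, (5,0) g=4 f=5, (5,2) g=4 f=7]; closed=[(2,0), (2,1), (3,0), (3,1), (4,1), (5,1)]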